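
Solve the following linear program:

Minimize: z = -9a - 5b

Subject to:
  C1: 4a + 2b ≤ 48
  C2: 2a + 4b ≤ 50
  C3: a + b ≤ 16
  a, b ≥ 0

Evaluate the objective at each vertex of the feasible region:
  z(0, 0) = 0
  z(12, 0) = -108
  z(8, 8) = -112  ←
  z(7, 9) = -108
  z(0, 12.5) = -62.5
The minimum is at a = 8, b = 8.

a = 8, b = 8, z = -112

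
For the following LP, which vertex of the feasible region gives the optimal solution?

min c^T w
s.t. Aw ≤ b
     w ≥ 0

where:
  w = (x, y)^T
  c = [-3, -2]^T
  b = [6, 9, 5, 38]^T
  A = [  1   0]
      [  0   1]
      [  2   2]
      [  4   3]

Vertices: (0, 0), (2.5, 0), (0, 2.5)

Evaluate the objective at each vertex of the feasible region:
  z(0, 0) = 0
  z(2.5, 0) = -7.5  ←
  z(0, 2.5) = -5
The minimum is at x = 2.5, y = 0.

(2.5, 0)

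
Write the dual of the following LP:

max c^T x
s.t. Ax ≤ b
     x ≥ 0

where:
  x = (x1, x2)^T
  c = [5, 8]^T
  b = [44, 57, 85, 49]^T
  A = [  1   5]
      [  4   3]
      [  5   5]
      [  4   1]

Primal max cᵀx s.t. Ax ≤ b, x ≥ 0  →  Dual min bᵀy s.t. Aᵀy ≥ c, y ≥ 0.

Minimize: z = 44y1 + 57y2 + 85y3 + 49y4

Subject to:
  y1 + 4y2 + 5y3 + 4y4 ≥ 5
  5y1 + 3y2 + 5y3 + y4 ≥ 8
  y1, y2, y3, y4 ≥ 0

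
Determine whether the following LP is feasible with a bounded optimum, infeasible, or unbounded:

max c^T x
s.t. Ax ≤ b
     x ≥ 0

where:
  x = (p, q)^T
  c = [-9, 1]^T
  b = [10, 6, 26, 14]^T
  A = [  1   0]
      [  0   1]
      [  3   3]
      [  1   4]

Feasible with a bounded optimal solution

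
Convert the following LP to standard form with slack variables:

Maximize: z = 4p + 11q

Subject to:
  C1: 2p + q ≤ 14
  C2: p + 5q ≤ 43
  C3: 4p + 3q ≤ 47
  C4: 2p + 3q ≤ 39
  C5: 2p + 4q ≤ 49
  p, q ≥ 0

max z = 4p + 11q

s.t.
  2p + q + s1 = 14
  p + 5q + s2 = 43
  4p + 3q + s3 = 47
  2p + 3q + s4 = 39
  2p + 4q + s5 = 49
  p, q, s1, s2, s3, s4, s5 ≥ 0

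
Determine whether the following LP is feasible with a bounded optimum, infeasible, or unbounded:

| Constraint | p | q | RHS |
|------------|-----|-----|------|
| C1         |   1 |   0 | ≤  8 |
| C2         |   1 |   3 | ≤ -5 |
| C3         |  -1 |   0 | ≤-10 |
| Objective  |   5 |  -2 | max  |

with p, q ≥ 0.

Infeasible (no feasible solution exists)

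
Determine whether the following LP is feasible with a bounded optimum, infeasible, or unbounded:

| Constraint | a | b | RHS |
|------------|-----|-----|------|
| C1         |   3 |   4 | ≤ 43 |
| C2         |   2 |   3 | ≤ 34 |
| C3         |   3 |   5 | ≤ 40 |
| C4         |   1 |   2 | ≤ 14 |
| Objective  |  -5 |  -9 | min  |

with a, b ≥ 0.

Feasible with a bounded optimal solution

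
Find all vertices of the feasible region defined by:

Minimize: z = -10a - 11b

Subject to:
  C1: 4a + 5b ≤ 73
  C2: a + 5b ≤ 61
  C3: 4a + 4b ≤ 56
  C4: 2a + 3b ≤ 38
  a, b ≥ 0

(0, 0), (14, 0), (4, 10), (1, 12), (0, 12.2)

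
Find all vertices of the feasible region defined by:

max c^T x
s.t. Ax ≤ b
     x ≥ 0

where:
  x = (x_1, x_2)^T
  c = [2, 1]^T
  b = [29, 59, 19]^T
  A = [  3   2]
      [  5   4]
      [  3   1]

(0, 0), (6.333, 0), (3, 10), (0, 14.5)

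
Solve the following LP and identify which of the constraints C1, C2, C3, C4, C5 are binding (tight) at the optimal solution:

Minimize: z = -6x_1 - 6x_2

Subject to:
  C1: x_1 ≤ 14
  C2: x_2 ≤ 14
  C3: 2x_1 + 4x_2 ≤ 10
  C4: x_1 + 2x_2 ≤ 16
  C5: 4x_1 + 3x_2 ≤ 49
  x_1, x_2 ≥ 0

At x_1 = 5, x_2 = 0, compute slack b - a·x for each constraint:
  C1: 14 − 5 = 9  (slack)
  C2: 14 − 0 = 14  (slack)
  C3: 10 − 10 = 0  (binding)
  C4: 16 − 5 = 11  (slack)
  C5: 49 − 20 = 29  (slack)

Optimal: x_1 = 5, x_2 = 0
Binding: C3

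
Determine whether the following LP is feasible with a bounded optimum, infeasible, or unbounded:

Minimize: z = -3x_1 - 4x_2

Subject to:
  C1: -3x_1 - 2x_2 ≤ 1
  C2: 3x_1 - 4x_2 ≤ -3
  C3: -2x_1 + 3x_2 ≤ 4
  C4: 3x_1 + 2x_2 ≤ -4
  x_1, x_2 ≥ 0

Infeasible (no feasible solution exists)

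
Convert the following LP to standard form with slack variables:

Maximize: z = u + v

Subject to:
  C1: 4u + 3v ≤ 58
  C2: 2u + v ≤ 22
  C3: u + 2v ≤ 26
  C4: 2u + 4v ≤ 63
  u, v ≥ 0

max z = u + v

s.t.
  4u + 3v + s1 = 58
  2u + v + s2 = 22
  u + 2v + s3 = 26
  2u + 4v + s4 = 63
  u, v, s1, s2, s3, s4 ≥ 0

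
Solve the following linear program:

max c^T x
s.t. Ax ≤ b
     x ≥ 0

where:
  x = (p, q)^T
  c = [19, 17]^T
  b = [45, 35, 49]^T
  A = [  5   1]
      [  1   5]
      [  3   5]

Evaluate the objective at each vertex of the feasible region:
  z(0, 0) = 0
  z(9, 0) = 171
  z(8, 5) = 237  ←
  z(7, 5.6) = 228.2
  z(0, 7) = 119
The maximum is at p = 8, q = 5.

p = 8, q = 5, z = 237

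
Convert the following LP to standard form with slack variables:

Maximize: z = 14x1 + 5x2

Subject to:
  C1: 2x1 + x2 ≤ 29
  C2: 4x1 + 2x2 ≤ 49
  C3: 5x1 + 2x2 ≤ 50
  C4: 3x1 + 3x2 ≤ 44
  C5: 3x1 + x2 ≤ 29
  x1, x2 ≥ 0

max z = 14x1 + 5x2

s.t.
  2x1 + x2 + s1 = 29
  4x1 + 2x2 + s2 = 49
  5x1 + 2x2 + s3 = 50
  3x1 + 3x2 + s4 = 44
  3x1 + x2 + s5 = 29
  x1, x2, s1, s2, s3, s4, s5 ≥ 0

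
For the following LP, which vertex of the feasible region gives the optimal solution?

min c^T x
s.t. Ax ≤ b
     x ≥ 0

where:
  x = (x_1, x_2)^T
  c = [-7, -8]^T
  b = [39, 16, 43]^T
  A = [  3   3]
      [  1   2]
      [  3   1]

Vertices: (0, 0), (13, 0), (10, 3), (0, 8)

Evaluate the objective at each vertex of the feasible region:
  z(0, 0) = 0
  z(13, 0) = -91
  z(10, 3) = -94  ←
  z(0, 8) = -64
The minimum is at x_1 = 10, x_2 = 3.

(10, 3)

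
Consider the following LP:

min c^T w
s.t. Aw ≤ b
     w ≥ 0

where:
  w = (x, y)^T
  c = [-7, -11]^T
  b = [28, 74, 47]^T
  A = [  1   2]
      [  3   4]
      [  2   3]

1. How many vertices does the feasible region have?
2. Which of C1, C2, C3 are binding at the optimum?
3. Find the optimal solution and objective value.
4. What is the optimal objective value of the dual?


1. 4
2. C1, C3
3. x = 10, y = 9, z = -169
4. -169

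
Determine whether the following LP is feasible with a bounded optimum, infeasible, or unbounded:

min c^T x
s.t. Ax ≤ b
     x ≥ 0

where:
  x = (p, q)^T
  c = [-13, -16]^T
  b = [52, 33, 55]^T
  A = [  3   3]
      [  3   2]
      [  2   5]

Feasible with a bounded optimal solution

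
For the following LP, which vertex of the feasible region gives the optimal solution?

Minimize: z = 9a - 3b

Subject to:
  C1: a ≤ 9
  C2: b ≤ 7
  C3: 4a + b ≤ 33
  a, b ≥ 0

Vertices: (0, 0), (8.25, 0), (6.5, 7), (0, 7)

Evaluate the objective at each vertex of the feasible region:
  z(0, 0) = 0
  z(8.25, 0) = 74.25
  z(6.5, 7) = 37.5
  z(0, 7) = -21  ←
The minimum is at a = 0, b = 7.

(0, 7)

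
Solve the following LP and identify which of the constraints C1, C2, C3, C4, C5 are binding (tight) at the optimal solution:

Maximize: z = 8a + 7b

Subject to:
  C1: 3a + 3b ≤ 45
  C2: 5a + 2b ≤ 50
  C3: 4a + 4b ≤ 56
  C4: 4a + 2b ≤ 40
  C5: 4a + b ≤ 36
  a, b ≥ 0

At a = 6, b = 8, compute slack b - a·x for each constraint:
  C1: 45 − 42 = 3  (slack)
  C2: 50 − 46 = 4  (slack)
  C3: 56 − 56 = 0  (binding)
  C4: 40 − 40 = 0  (binding)
  C5: 36 − 32 = 4  (slack)

Optimal: a = 6, b = 8
Binding: C3, C4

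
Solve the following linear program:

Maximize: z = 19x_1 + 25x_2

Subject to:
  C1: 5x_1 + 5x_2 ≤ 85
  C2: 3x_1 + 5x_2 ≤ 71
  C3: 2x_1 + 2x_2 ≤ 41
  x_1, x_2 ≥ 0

Evaluate the objective at each vertex of the feasible region:
  z(0, 0) = 0
  z(17, 0) = 323
  z(7, 10) = 383  ←
  z(0, 14.2) = 355
The maximum is at x_1 = 7, x_2 = 10.

x_1 = 7, x_2 = 10, z = 383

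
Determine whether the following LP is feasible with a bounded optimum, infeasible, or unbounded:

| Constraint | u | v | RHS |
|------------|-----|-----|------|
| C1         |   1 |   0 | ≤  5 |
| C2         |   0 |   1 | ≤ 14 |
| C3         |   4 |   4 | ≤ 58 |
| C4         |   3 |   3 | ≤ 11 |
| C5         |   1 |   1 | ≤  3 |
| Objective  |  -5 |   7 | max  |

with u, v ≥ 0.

Feasible with a bounded optimal solution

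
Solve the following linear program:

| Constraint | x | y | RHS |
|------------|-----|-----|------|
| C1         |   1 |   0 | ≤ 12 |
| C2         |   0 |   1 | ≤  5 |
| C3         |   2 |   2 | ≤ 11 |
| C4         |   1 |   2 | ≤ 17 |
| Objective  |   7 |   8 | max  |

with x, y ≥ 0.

Evaluate the objective at each vertex of the feasible region:
  z(0, 0) = 0
  z(5.5, 0) = 38.5
  z(0.5, 5) = 43.5  ←
  z(0, 5) = 40
The maximum is at x = 0.5, y = 5.

x = 0.5, y = 5, z = 43.5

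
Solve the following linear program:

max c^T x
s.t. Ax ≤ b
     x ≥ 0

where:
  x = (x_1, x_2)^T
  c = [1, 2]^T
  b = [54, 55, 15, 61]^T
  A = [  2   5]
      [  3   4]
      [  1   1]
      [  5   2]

Evaluate the objective at each vertex of the feasible region:
  z(0, 0) = 0
  z(12.2, 0) = 12.2
  z(10.33, 4.667) = 19.67
  z(7, 8) = 23  ←
  z(0, 10.8) = 21.6
The maximum is at x_1 = 7, x_2 = 8.

x_1 = 7, x_2 = 8, z = 23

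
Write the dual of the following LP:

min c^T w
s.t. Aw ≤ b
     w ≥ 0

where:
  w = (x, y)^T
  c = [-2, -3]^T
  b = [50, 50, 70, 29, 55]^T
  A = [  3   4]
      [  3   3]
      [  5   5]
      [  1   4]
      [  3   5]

Primal min cᵀx s.t. Ax ≤ b, x ≥ 0  →  Dual max −bᵀy s.t. Aᵀy ≥ −c, y ≥ 0.

Maximize: z = -50y1 - 50y2 - 70y3 - 29y4 - 55y5

Subject to:
  3y1 + 3y2 + 5y3 + y4 + 3y5 ≥ 2
  4y1 + 3y2 + 5y3 + 4y4 + 5y5 ≥ 3
  y1, y2, y3, y4, y5 ≥ 0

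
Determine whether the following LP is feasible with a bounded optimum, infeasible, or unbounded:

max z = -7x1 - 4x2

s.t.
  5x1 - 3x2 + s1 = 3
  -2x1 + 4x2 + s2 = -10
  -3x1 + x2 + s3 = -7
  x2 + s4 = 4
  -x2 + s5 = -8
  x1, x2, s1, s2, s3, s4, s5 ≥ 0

Infeasible (no feasible solution exists)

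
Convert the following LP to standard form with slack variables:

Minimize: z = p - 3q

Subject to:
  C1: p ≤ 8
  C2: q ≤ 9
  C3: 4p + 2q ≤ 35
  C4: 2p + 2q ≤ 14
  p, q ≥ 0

min z = p - 3q

s.t.
  p + s1 = 8
  q + s2 = 9
  4p + 2q + s3 = 35
  2p + 2q + s4 = 14
  p, q, s1, s2, s3, s4 ≥ 0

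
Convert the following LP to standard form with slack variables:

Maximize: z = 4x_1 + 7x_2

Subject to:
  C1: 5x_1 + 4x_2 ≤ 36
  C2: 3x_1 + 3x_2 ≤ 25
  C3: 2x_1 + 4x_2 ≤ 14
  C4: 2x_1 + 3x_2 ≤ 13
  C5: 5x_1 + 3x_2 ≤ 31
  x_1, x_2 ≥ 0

max z = 4x_1 + 7x_2

s.t.
  5x_1 + 4x_2 + s1 = 36
  3x_1 + 3x_2 + s2 = 25
  2x_1 + 4x_2 + s3 = 14
  2x_1 + 3x_2 + s4 = 13
  5x_1 + 3x_2 + s5 = 31
  x_1, x_2, s1, s2, s3, s4, s5 ≥ 0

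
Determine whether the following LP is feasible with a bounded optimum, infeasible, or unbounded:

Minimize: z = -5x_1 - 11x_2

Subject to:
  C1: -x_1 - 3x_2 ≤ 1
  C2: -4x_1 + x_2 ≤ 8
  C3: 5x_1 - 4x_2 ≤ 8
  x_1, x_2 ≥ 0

Unbounded (objective can decrease without bound)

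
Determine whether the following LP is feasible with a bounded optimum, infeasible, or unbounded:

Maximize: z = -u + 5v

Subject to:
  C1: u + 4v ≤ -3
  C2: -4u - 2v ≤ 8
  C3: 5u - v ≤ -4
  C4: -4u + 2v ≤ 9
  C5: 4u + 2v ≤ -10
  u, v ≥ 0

Infeasible (no feasible solution exists)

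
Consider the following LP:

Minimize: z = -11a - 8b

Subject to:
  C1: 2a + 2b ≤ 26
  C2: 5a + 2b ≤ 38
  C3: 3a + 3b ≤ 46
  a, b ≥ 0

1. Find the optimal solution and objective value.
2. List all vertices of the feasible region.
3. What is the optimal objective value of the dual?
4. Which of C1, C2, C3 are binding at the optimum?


1. a = 4, b = 9, z = -116
2. (0, 0), (7.6, 0), (4, 9), (0, 13)
3. -116
4. C1, C2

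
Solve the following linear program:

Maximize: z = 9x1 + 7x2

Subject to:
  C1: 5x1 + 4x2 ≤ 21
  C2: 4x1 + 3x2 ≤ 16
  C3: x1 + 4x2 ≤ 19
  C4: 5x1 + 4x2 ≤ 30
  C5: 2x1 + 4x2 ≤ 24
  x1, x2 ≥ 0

Evaluate the objective at each vertex of the feasible region:
  z(0, 0) = 0
  z(4, 0) = 36
  z(1, 4) = 37  ←
  z(0.5, 4.625) = 36.88
  z(0, 4.75) = 33.25
The maximum is at x1 = 1, x2 = 4.

x1 = 1, x2 = 4, z = 37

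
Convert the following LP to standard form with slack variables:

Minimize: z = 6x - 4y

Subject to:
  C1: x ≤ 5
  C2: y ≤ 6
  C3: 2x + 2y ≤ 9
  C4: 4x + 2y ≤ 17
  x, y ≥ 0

min z = 6x - 4y

s.t.
  x + s1 = 5
  y + s2 = 6
  2x + 2y + s3 = 9
  4x + 2y + s4 = 17
  x, y, s1, s2, s3, s4 ≥ 0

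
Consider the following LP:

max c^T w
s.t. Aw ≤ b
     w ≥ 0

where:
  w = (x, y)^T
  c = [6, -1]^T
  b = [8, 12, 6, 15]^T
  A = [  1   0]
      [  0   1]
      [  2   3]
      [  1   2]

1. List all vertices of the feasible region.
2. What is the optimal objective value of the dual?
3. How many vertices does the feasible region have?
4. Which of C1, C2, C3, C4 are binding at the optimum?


1. (0, 0), (3, 0), (0, 2)
2. 18
3. 3
4. C3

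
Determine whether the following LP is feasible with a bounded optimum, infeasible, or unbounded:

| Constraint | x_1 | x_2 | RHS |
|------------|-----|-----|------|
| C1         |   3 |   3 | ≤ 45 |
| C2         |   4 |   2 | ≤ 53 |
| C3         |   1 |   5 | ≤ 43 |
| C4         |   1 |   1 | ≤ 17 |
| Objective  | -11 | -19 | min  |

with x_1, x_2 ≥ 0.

Feasible with a bounded optimal solution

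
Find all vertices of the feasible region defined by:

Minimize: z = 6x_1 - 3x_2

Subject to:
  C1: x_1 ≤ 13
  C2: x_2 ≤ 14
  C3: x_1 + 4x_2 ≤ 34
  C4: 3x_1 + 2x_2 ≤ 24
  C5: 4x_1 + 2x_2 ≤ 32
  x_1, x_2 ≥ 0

(0, 0), (8, 0), (2.8, 7.8), (0, 8.5)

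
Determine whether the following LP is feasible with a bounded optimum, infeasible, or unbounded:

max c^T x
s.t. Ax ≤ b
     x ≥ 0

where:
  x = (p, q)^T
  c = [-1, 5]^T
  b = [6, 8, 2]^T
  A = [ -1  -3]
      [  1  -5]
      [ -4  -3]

Unbounded (objective can increase without bound)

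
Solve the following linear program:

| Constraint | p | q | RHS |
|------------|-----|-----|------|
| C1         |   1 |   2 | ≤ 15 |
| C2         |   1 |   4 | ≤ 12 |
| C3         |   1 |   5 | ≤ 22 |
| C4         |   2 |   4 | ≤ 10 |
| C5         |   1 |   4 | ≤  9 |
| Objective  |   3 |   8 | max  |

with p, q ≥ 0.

Evaluate the objective at each vertex of the feasible region:
  z(0, 0) = 0
  z(5, 0) = 15
  z(1, 2) = 19  ←
  z(0, 2.25) = 18
The maximum is at p = 1, q = 2.

p = 1, q = 2, z = 19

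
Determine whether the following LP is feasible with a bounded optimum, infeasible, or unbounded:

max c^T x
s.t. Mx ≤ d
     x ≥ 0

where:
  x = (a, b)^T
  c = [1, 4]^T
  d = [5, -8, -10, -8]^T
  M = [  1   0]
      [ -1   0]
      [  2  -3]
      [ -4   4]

Infeasible (no feasible solution exists)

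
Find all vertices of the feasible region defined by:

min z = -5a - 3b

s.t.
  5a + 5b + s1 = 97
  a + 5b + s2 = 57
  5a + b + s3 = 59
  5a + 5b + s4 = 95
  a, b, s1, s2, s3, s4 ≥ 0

(0, 0), (11.8, 0), (10, 9), (9.5, 9.5), (0, 11.4)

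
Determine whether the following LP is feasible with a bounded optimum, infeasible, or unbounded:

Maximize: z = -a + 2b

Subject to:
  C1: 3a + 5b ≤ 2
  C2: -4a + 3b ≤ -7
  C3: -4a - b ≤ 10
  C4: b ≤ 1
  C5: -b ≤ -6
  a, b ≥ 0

Infeasible (no feasible solution exists)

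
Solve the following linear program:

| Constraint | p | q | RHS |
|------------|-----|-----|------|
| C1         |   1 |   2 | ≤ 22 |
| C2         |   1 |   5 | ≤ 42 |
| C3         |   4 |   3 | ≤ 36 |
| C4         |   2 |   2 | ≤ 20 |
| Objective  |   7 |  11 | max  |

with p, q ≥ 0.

Evaluate the objective at each vertex of the feasible region:
  z(0, 0) = 0
  z(9, 0) = 63
  z(6, 4) = 86
  z(2, 8) = 102  ←
  z(0, 8.4) = 92.4
The maximum is at p = 2, q = 8.

p = 2, q = 8, z = 102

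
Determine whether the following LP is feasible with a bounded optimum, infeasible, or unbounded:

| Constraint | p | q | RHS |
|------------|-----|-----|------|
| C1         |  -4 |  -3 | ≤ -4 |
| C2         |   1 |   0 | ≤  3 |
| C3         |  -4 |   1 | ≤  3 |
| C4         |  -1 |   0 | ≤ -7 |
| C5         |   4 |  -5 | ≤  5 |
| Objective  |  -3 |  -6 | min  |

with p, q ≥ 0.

Infeasible (no feasible solution exists)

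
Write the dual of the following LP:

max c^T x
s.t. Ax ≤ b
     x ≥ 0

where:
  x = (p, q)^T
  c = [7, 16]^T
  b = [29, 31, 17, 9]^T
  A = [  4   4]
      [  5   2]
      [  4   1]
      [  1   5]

Primal max cᵀx s.t. Ax ≤ b, x ≥ 0  →  Dual min bᵀy s.t. Aᵀy ≥ c, y ≥ 0.

Minimize: z = 29y1 + 31y2 + 17y3 + 9y4

Subject to:
  4y1 + 5y2 + 4y3 + y4 ≥ 7
  4y1 + 2y2 + y3 + 5y4 ≥ 16
  y1, y2, y3, y4 ≥ 0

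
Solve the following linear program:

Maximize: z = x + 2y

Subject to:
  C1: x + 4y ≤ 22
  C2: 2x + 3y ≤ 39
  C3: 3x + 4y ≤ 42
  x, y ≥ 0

Evaluate the objective at each vertex of the feasible region:
  z(0, 0) = 0
  z(14, 0) = 14
  z(10, 3) = 16  ←
  z(0, 5.5) = 11
The maximum is at x = 10, y = 3.

x = 10, y = 3, z = 16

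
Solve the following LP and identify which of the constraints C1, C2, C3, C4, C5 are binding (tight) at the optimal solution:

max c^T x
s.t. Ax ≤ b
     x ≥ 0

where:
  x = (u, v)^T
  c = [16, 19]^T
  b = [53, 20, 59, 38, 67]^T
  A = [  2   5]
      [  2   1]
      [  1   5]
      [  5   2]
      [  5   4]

At u = 4, v = 9, compute slack b - a·x for each constraint:
  C1: 53 − 53 = 0  (binding)
  C2: 20 − 17 = 3  (slack)
  C3: 59 − 49 = 10  (slack)
  C4: 38 − 38 = 0  (binding)
  C5: 67 − 56 = 11  (slack)

Optimal: u = 4, v = 9
Binding: C1, C4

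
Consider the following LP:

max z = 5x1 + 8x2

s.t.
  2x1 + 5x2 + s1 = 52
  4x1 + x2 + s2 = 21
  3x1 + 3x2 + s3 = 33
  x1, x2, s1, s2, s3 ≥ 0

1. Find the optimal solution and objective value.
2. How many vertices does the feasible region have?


1. x1 = 1, x2 = 10, z = 85
2. 5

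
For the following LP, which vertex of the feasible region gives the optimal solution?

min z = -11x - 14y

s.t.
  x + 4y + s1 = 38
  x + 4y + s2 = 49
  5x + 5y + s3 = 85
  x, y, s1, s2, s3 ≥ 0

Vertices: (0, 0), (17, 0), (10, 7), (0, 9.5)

Evaluate the objective at each vertex of the feasible region:
  z(0, 0) = 0
  z(17, 0) = -187
  z(10, 7) = -208  ←
  z(0, 9.5) = -133
The minimum is at x = 10, y = 7.

(10, 7)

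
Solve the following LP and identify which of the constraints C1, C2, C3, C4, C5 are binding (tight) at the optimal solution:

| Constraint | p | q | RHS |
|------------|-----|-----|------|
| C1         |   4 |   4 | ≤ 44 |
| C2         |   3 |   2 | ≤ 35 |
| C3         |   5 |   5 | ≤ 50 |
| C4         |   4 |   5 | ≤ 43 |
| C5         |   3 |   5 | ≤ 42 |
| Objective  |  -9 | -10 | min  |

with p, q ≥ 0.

At p = 7, q = 3, compute slack b - a·x for each constraint:
  C1: 44 − 40 = 4  (slack)
  C2: 35 − 27 = 8  (slack)
  C3: 50 − 50 = 0  (binding)
  C4: 43 − 43 = 0  (binding)
  C5: 42 − 36 = 6  (slack)

Optimal: p = 7, q = 3
Binding: C3, C4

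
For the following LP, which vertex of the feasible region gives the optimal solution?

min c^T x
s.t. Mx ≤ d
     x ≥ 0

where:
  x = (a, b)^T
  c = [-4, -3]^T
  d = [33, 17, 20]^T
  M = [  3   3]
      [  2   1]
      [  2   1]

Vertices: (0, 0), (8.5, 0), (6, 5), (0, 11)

Evaluate the objective at each vertex of the feasible region:
  z(0, 0) = 0
  z(8.5, 0) = -34
  z(6, 5) = -39  ←
  z(0, 11) = -33
The minimum is at a = 6, b = 5.

(6, 5)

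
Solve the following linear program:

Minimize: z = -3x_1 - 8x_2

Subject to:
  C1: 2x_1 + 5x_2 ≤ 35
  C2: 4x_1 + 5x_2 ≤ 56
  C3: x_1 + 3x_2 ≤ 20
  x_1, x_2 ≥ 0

Evaluate the objective at each vertex of the feasible region:
  z(0, 0) = 0
  z(14, 0) = -42
  z(10.5, 2.8) = -53.9
  z(5, 5) = -55  ←
  z(0, 6.667) = -53.33
The minimum is at x_1 = 5, x_2 = 5.

x_1 = 5, x_2 = 5, z = -55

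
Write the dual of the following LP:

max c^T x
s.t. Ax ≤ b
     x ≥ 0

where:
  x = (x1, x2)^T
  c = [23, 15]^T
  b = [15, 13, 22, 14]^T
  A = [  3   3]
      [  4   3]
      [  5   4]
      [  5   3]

Primal max cᵀx s.t. Ax ≤ b, x ≥ 0  →  Dual min bᵀy s.t. Aᵀy ≥ c, y ≥ 0.

Minimize: z = 15y1 + 13y2 + 22y3 + 14y4

Subject to:
  3y1 + 4y2 + 5y3 + 5y4 ≥ 23
  3y1 + 3y2 + 4y3 + 3y4 ≥ 15
  y1, y2, y3, y4 ≥ 0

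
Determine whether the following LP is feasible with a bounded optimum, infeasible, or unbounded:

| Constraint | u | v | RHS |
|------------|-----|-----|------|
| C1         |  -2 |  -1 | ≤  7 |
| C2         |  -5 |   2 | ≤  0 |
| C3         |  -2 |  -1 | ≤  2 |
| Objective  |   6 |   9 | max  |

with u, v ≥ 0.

Unbounded (objective can increase without bound)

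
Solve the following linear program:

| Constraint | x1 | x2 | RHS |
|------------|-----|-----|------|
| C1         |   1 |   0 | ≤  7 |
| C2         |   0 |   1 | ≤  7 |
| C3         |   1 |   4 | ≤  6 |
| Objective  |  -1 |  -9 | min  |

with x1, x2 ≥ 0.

Evaluate the objective at each vertex of the feasible region:
  z(0, 0) = 0
  z(6, 0) = -6
  z(0, 1.5) = -13.5  ←
The minimum is at x1 = 0, x2 = 1.5.

x1 = 0, x2 = 1.5, z = -13.5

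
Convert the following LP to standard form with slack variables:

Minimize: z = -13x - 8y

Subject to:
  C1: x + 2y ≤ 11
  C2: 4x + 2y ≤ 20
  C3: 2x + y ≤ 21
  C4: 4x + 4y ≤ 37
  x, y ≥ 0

min z = -13x - 8y

s.t.
  x + 2y + s1 = 11
  4x + 2y + s2 = 20
  2x + y + s3 = 21
  4x + 4y + s4 = 37
  x, y, s1, s2, s3, s4 ≥ 0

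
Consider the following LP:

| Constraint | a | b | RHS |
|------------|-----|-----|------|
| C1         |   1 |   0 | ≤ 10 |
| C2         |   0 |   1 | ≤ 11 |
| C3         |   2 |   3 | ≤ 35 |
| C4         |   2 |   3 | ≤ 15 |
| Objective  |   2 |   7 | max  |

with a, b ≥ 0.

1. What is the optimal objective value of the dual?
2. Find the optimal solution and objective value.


1. 35
2. a = 0, b = 5, z = 35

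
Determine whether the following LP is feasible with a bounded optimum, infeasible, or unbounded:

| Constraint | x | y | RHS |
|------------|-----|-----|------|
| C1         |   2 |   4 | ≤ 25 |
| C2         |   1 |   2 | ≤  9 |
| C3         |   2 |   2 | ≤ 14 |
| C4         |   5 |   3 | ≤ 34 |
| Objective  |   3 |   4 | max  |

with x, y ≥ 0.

Feasible with a bounded optimal solution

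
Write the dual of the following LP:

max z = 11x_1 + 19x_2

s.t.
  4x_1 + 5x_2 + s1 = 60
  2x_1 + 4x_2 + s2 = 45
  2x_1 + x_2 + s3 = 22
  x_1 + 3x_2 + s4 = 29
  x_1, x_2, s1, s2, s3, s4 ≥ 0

Primal max cᵀx s.t. Ax ≤ b, x ≥ 0  →  Dual min bᵀy s.t. Aᵀy ≥ c, y ≥ 0.

Minimize: z = 60y1 + 45y2 + 22y3 + 29y4

Subject to:
  4y1 + 2y2 + 2y3 + y4 ≥ 11
  5y1 + 4y2 + y3 + 3y4 ≥ 19
  y1, y2, y3, y4 ≥ 0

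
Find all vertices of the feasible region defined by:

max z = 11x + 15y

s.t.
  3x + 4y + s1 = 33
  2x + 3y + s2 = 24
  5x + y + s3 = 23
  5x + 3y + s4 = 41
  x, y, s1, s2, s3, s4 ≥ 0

(0, 0), (4.6, 0), (3.471, 5.647), (3, 6), (0, 8)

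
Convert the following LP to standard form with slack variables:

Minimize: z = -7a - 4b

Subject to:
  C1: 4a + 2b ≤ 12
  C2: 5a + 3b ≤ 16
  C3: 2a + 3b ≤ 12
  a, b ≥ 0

min z = -7a - 4b

s.t.
  4a + 2b + s1 = 12
  5a + 3b + s2 = 16
  2a + 3b + s3 = 12
  a, b, s1, s2, s3 ≥ 0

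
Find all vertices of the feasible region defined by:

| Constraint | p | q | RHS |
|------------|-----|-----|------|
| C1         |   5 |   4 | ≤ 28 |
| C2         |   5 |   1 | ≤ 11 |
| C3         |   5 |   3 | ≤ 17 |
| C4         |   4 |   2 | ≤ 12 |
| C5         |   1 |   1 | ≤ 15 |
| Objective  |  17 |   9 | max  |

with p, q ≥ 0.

(0, 0), (2.2, 0), (1.667, 2.667), (1, 4), (0, 5.667)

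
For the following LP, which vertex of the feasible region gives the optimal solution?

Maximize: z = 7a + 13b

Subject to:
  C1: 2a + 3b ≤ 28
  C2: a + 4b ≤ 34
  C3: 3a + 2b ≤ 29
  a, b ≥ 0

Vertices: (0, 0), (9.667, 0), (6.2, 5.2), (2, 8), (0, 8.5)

Evaluate the objective at each vertex of the feasible region:
  z(0, 0) = 0
  z(9.667, 0) = 67.67
  z(6.2, 5.2) = 111
  z(2, 8) = 118  ←
  z(0, 8.5) = 110.5
The maximum is at a = 2, b = 8.

(2, 8)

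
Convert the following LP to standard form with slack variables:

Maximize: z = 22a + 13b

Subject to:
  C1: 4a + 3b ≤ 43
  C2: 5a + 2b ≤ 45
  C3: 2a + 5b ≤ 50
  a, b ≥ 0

max z = 22a + 13b

s.t.
  4a + 3b + s1 = 43
  5a + 2b + s2 = 45
  2a + 5b + s3 = 50
  a, b, s1, s2, s3 ≥ 0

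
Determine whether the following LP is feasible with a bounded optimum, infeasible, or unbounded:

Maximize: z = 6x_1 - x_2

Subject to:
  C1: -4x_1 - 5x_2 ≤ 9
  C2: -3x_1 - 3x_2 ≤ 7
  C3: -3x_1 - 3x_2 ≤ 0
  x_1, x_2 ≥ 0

Unbounded (objective can increase without bound)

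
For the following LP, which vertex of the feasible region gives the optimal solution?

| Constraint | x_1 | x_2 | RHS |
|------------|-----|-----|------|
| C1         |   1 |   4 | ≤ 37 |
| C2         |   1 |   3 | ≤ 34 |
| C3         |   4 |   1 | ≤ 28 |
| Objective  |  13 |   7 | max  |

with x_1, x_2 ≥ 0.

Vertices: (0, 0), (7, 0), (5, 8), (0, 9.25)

Evaluate the objective at each vertex of the feasible region:
  z(0, 0) = 0
  z(7, 0) = 91
  z(5, 8) = 121  ←
  z(0, 9.25) = 64.75
The maximum is at x_1 = 5, x_2 = 8.

(5, 8)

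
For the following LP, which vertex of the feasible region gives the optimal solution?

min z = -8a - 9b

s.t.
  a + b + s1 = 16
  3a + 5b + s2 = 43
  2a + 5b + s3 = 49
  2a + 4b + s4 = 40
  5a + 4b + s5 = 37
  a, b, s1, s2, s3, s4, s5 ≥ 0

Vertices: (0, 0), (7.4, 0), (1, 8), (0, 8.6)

Evaluate the objective at each vertex of the feasible region:
  z(0, 0) = 0
  z(7.4, 0) = -59.2
  z(1, 8) = -80  ←
  z(0, 8.6) = -77.4
The minimum is at a = 1, b = 8.

(1, 8)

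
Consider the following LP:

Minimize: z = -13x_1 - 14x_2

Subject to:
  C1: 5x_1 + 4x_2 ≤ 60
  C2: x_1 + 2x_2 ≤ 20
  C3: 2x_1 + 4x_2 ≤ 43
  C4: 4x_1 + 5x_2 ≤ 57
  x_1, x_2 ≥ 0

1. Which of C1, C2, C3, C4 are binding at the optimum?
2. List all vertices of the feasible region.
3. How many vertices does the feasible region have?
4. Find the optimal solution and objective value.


1. C1, C4
2. (0, 0), (12, 0), (8, 5), (4.667, 7.667), (0, 10)
3. 5
4. x_1 = 8, x_2 = 5, z = -174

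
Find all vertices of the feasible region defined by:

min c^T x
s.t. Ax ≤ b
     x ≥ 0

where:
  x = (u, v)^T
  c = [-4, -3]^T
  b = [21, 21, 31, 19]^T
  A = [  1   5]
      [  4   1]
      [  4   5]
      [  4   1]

(0, 0), (4.75, 0), (4, 3), (3.333, 3.533), (0, 4.2)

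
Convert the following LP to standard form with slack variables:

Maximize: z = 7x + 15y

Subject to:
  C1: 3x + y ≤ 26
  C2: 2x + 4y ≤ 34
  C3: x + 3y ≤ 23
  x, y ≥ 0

max z = 7x + 15y

s.t.
  3x + y + s1 = 26
  2x + 4y + s2 = 34
  x + 3y + s3 = 23
  x, y, s1, s2, s3 ≥ 0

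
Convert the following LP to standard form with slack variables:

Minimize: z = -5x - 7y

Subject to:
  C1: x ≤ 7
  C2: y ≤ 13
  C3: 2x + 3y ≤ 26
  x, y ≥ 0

min z = -5x - 7y

s.t.
  x + s1 = 7
  y + s2 = 13
  2x + 3y + s3 = 26
  x, y, s1, s2, s3 ≥ 0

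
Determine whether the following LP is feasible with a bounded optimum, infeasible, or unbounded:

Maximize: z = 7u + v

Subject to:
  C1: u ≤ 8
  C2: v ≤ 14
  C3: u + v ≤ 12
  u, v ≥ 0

Feasible with a bounded optimal solution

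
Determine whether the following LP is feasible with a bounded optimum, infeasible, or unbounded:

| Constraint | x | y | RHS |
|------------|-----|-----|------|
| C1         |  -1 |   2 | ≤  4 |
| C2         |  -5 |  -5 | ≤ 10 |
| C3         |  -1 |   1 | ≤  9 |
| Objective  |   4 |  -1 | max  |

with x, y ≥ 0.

Unbounded (objective can increase without bound)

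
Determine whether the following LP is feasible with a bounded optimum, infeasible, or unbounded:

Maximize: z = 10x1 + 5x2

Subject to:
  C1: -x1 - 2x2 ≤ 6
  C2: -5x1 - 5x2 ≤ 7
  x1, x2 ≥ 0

Unbounded (objective can increase without bound)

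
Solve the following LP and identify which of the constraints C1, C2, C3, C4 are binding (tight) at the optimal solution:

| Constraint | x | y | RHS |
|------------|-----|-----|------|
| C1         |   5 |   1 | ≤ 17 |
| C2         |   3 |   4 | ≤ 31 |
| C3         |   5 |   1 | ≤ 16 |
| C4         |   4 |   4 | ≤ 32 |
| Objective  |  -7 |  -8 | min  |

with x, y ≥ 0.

At x = 1, y = 7, compute slack b - a·x for each constraint:
  C1: 17 − 12 = 5  (slack)
  C2: 31 − 31 = 0  (binding)
  C3: 16 − 12 = 4  (slack)
  C4: 32 − 32 = 0  (binding)

Optimal: x = 1, y = 7
Binding: C2, C4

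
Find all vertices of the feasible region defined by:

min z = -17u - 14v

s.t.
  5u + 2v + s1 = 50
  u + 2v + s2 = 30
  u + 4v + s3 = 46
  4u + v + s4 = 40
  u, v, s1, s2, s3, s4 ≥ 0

(0, 0), (10, 0), (6, 10), (0, 11.5)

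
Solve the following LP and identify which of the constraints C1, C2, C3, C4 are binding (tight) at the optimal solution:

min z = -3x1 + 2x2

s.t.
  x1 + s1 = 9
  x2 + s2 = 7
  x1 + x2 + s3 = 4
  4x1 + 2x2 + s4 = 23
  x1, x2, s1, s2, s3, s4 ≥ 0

At x1 = 4, x2 = 0, compute slack b - a·x for each constraint:
  C1: 9 − 4 = 5  (slack)
  C2: 7 − 0 = 7  (slack)
  C3: 4 − 4 = 0  (binding)
  C4: 23 − 16 = 7  (slack)

Optimal: x1 = 4, x2 = 0
Binding: C3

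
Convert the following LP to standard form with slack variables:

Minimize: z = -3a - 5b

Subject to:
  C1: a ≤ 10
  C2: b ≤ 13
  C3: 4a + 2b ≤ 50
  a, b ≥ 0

min z = -3a - 5b

s.t.
  a + s1 = 10
  b + s2 = 13
  4a + 2b + s3 = 50
  a, b, s1, s2, s3 ≥ 0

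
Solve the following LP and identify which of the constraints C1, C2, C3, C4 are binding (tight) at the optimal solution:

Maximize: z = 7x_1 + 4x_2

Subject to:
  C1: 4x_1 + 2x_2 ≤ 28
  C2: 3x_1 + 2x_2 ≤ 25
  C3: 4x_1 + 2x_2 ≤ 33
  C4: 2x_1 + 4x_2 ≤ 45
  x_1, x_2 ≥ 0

At x_1 = 3, x_2 = 8, compute slack b - a·x for each constraint:
  C1: 28 − 28 = 0  (binding)
  C2: 25 − 25 = 0  (binding)
  C3: 33 − 28 = 5  (slack)
  C4: 45 − 38 = 7  (slack)

Optimal: x_1 = 3, x_2 = 8
Binding: C1, C2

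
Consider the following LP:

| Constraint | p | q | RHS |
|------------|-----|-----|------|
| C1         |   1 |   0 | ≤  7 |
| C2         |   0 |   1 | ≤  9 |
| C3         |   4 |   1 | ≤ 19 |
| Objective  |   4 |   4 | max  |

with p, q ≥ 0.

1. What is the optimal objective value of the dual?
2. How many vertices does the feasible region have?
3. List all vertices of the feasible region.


1. 46
2. 4
3. (0, 0), (4.75, 0), (2.5, 9), (0, 9)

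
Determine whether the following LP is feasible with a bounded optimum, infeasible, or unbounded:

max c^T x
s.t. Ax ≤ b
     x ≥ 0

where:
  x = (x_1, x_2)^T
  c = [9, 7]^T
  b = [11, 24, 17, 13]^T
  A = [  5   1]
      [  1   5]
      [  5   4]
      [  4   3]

Feasible with a bounded optimal solution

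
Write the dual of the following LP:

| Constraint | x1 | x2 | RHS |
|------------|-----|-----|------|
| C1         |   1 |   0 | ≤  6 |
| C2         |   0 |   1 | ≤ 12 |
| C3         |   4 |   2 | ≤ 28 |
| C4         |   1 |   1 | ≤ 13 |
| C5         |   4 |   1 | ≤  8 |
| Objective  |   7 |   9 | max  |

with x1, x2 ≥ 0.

Primal max cᵀx s.t. Ax ≤ b, x ≥ 0  →  Dual min bᵀy s.t. Aᵀy ≥ c, y ≥ 0.

Minimize: z = 6y1 + 12y2 + 28y3 + 13y4 + 8y5

Subject to:
  y1 + 4y3 + y4 + 4y5 ≥ 7
  y2 + 2y3 + y4 + y5 ≥ 9
  y1, y2, y3, y4, y5 ≥ 0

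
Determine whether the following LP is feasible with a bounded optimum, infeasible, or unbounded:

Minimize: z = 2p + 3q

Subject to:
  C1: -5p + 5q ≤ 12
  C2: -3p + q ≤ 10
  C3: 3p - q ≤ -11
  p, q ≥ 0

Infeasible (no feasible solution exists)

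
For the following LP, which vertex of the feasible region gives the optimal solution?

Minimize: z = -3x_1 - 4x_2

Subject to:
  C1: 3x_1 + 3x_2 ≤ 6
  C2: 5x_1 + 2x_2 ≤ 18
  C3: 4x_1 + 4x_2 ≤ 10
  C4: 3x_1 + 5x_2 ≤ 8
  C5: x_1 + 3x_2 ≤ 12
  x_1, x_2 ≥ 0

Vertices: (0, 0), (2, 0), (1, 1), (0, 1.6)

Evaluate the objective at each vertex of the feasible region:
  z(0, 0) = 0
  z(2, 0) = -6
  z(1, 1) = -7  ←
  z(0, 1.6) = -6.4
The minimum is at x_1 = 1, x_2 = 1.

(1, 1)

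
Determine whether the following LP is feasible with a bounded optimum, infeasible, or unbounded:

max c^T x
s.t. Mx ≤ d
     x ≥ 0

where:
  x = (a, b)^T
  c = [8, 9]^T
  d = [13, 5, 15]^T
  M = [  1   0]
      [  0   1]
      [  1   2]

Feasible with a bounded optimal solution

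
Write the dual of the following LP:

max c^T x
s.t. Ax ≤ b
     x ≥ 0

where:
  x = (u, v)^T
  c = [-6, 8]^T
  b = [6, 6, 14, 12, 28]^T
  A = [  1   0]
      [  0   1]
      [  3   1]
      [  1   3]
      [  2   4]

Primal max cᵀx s.t. Ax ≤ b, x ≥ 0  →  Dual min bᵀy s.t. Aᵀy ≥ c, y ≥ 0.

Minimize: z = 6y1 + 6y2 + 14y3 + 12y4 + 28y5

Subject to:
  y1 + 3y3 + y4 + 2y5 ≥ -6
  y2 + y3 + 3y4 + 4y5 ≥ 8
  y1, y2, y3, y4, y5 ≥ 0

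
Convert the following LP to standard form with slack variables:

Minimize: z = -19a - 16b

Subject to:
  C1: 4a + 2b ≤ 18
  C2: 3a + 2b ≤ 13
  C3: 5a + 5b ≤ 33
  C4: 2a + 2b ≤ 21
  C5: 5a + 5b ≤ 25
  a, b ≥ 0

min z = -19a - 16b

s.t.
  4a + 2b + s1 = 18
  3a + 2b + s2 = 13
  5a + 5b + s3 = 33
  2a + 2b + s4 = 21
  5a + 5b + s5 = 25
  a, b, s1, s2, s3, s4, s5 ≥ 0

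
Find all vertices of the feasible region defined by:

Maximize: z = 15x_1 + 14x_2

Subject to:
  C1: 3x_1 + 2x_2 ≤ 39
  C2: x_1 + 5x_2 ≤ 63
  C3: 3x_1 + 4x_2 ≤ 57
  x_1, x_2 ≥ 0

(0, 0), (13, 0), (7, 9), (3, 12), (0, 12.6)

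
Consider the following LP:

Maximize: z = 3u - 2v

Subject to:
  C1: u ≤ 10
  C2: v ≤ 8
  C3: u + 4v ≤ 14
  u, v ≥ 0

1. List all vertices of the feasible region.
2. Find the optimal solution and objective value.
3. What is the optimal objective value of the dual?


1. (0, 0), (10, 0), (10, 1), (0, 3.5)
2. u = 10, v = 0, z = 30
3. 30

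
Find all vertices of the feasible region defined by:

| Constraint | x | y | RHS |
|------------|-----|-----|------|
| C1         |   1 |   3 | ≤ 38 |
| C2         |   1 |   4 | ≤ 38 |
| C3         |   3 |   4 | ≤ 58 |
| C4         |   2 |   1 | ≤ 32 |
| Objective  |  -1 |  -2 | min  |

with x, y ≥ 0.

(0, 0), (16, 0), (14, 4), (10, 7), (0, 9.5)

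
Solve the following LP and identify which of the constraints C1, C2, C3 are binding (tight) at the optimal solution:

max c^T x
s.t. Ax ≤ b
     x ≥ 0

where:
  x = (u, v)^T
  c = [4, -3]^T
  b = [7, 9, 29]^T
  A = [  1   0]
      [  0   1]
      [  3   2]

At u = 7, v = 0, compute slack b - a·x for each constraint:
  C1: 7 − 7 = 0  (binding)
  C2: 9 − 0 = 9  (slack)
  C3: 29 − 21 = 8  (slack)

Optimal: u = 7, v = 0
Binding: C1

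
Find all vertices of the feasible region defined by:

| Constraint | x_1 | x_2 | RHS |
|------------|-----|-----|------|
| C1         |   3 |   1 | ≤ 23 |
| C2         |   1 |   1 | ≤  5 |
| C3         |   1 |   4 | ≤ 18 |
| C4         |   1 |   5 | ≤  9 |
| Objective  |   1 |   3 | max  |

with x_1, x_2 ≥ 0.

(0, 0), (5, 0), (4, 1), (0, 1.8)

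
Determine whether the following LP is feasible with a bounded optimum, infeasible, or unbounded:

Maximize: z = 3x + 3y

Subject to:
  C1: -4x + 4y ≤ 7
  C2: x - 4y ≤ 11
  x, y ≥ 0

Unbounded (objective can increase without bound)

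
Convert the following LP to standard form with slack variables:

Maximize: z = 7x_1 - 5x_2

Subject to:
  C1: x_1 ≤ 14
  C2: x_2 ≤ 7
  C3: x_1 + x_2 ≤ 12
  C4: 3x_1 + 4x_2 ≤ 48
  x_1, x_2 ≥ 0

max z = 7x_1 - 5x_2

s.t.
  x_1 + s1 = 14
  x_2 + s2 = 7
  x_1 + x_2 + s3 = 12
  3x_1 + 4x_2 + s4 = 48
  x_1, x_2, s1, s2, s3, s4 ≥ 0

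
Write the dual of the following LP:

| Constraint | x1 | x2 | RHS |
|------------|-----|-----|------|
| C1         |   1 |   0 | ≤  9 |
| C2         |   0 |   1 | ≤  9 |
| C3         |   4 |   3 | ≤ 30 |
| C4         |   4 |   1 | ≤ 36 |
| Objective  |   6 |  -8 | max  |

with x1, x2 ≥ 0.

Primal max cᵀx s.t. Ax ≤ b, x ≥ 0  →  Dual min bᵀy s.t. Aᵀy ≥ c, y ≥ 0.

Minimize: z = 9y1 + 9y2 + 30y3 + 36y4

Subject to:
  y1 + 4y3 + 4y4 ≥ 6
  y2 + 3y3 + y4 ≥ -8
  y1, y2, y3, y4 ≥ 0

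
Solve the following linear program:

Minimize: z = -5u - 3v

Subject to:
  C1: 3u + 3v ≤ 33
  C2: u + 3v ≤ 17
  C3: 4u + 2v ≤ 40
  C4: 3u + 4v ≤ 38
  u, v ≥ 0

Evaluate the objective at each vertex of the feasible region:
  z(0, 0) = 0
  z(10, 0) = -50
  z(9, 2) = -51  ←
  z(8, 3) = -49
  z(0, 5.667) = -17
The minimum is at u = 9, v = 2.

u = 9, v = 2, z = -51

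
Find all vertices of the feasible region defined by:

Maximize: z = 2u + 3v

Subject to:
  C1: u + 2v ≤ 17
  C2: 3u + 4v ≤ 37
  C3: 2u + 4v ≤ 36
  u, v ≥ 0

(0, 0), (12.33, 0), (3, 7), (0, 8.5)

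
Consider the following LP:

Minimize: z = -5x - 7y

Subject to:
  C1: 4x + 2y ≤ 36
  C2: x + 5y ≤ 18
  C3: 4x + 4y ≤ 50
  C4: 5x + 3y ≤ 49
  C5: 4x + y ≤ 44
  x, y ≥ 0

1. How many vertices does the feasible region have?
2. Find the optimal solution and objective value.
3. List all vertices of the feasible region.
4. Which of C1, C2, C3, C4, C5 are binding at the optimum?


1. 4
2. x = 8, y = 2, z = -54
3. (0, 0), (9, 0), (8, 2), (0, 3.6)
4. C1, C2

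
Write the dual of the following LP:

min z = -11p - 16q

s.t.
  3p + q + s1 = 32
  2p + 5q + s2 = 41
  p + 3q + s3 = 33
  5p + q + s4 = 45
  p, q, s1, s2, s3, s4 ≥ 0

Primal min cᵀx s.t. Ax ≤ b, x ≥ 0  →  Dual max −bᵀy s.t. Aᵀy ≥ −c, y ≥ 0.

Maximize: z = -32y1 - 41y2 - 33y3 - 45y4

Subject to:
  3y1 + 2y2 + y3 + 5y4 ≥ 11
  y1 + 5y2 + 3y3 + y4 ≥ 16
  y1, y2, y3, y4 ≥ 0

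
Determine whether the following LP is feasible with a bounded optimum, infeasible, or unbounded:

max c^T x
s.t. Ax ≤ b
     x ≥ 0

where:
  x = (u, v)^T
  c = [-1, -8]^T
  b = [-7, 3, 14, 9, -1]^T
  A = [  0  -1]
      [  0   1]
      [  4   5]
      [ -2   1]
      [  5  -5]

Infeasible (no feasible solution exists)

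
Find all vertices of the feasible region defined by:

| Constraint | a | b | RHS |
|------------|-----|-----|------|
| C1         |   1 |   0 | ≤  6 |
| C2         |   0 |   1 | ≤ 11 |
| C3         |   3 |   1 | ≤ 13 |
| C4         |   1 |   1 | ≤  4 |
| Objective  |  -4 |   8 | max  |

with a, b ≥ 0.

(0, 0), (4, 0), (0, 4)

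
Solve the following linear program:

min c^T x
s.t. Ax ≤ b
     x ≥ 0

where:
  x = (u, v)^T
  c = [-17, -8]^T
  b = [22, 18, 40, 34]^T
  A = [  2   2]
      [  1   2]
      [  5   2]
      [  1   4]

Evaluate the objective at each vertex of the feasible region:
  z(0, 0) = 0
  z(8, 0) = -136
  z(6, 5) = -142  ←
  z(4, 7) = -124
  z(2, 8) = -98
  z(0, 8.5) = -68
The minimum is at u = 6, v = 5.

u = 6, v = 5, z = -142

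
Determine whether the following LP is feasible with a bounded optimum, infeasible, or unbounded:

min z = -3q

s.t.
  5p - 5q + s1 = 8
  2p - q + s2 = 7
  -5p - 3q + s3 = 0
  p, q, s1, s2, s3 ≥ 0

Unbounded (objective can decrease without bound)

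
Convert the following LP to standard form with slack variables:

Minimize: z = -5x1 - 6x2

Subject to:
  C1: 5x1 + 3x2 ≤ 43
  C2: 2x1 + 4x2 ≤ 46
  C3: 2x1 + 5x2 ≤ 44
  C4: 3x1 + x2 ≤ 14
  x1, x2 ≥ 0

min z = -5x1 - 6x2

s.t.
  5x1 + 3x2 + s1 = 43
  2x1 + 4x2 + s2 = 46
  2x1 + 5x2 + s3 = 44
  3x1 + x2 + s4 = 14
  x1, x2, s1, s2, s3, s4 ≥ 0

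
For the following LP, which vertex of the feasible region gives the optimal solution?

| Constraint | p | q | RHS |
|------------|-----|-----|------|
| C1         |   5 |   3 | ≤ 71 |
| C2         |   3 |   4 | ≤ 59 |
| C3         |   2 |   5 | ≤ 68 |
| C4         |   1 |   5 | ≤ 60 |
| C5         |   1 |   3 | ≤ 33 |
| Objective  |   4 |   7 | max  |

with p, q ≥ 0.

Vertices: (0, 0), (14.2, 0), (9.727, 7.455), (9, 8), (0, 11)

Evaluate the objective at each vertex of the feasible region:
  z(0, 0) = 0
  z(14.2, 0) = 56.8
  z(9.727, 7.455) = 91.09
  z(9, 8) = 92  ←
  z(0, 11) = 77
The maximum is at p = 9, q = 8.

(9, 8)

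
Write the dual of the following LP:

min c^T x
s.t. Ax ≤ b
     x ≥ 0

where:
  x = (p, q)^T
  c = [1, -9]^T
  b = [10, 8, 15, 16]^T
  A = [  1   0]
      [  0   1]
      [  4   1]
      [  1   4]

Primal min cᵀx s.t. Ax ≤ b, x ≥ 0  →  Dual max −bᵀy s.t. Aᵀy ≥ −c, y ≥ 0.

Maximize: z = -10y1 - 8y2 - 15y3 - 16y4

Subject to:
  y1 + 4y3 + y4 ≥ -1
  y2 + y3 + 4y4 ≥ 9
  y1, y2, y3, y4 ≥ 0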